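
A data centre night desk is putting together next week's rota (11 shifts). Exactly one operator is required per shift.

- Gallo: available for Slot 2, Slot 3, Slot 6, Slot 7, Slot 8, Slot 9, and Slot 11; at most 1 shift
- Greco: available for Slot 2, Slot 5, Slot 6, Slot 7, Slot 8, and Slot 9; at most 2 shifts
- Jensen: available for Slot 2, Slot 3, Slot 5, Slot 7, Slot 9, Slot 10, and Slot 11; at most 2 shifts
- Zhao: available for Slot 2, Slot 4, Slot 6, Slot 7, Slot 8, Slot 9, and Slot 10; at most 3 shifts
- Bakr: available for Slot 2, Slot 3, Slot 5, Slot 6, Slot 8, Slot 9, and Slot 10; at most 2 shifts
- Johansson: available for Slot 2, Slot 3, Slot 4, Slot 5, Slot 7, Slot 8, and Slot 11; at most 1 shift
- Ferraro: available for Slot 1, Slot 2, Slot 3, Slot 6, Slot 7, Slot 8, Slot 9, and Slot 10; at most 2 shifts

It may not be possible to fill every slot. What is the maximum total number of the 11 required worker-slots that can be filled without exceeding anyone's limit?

11

Total capacity across all operators is 1+2+2+3+2+1+2 = 13, and 11 slots are needed, so at most 11 can be filled.
An assignment achieving 11: Slot 1→Ferraro, Slot 2→Bakr, Slot 3→Jensen, Slot 4→Zhao, Slot 5→Greco, Slot 6→Greco, Slot 7→Zhao, Slot 8→Zhao, Slot 9→Bakr, Slot 10→Jensen, Slot 11→Gallo.
Loads: Gallo 1/1, Greco 2/2, Jensen 2/2, Zhao 3/3, Bakr 2/2, Johansson 0/1, Ferraro 1/2.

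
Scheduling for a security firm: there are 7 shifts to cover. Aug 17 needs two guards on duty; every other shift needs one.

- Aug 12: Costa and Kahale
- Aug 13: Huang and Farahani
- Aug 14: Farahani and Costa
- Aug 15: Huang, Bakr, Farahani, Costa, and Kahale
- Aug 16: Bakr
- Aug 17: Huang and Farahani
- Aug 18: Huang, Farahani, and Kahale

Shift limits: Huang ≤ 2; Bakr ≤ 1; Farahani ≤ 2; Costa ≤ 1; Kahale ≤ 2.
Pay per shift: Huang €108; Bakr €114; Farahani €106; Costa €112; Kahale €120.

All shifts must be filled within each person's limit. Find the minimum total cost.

€894

Aug 16 can only be covered by Bakr, so that assignment is forced.
Aug 17 can only be covered by Huang and Farahani, so that assignment is forced.
Picking the cheapest available guard for each shift independently would cost €864, but that ignores the shift limits.
An optimal schedule: Aug 12→Costa, Aug 13→Huang, Aug 14→Farahani, Aug 15→Kahale, Aug 16→Bakr, Aug 17→Huang+Farahani, Aug 18→Kahale.
Total: 112 + 108 + 106 + 120 + 114 + 108 + 106 + 120 = €894.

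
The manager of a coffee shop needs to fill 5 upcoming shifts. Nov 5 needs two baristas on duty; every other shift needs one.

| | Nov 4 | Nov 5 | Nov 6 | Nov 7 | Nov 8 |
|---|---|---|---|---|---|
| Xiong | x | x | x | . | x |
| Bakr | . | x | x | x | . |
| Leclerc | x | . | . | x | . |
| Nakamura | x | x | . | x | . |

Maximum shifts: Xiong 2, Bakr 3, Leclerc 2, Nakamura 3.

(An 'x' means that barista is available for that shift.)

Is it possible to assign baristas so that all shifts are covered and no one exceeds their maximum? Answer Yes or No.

Yes

Nov 8 can only be covered by Xiong, so that assignment is forced.
One valid schedule: Nov 4→Leclerc, Nov 5→Bakr+Nakamura, Nov 6→Xiong, Nov 7→Bakr, Nov 8→Xiong.
Loads: Xiong 2/2, Bakr 2/3, Leclerc 1/2, Nakamura 1/3 — all within limits.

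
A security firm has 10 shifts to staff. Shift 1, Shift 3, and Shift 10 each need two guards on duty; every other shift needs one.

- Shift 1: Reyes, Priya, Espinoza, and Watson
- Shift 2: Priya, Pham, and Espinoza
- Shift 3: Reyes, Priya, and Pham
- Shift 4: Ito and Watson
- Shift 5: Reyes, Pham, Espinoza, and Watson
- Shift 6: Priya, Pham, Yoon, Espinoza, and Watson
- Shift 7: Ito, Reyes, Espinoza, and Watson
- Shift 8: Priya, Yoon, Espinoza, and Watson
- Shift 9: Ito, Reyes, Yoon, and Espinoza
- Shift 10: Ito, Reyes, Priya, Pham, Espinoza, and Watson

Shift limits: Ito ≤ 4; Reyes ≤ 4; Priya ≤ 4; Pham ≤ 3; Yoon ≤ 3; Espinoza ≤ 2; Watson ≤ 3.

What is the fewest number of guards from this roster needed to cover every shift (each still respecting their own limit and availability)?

13 slots to fill and no one can take more than 4, so at least ⌈13/4⌉ = 4 guards are needed.
Ito, Reyes, Priya, and Pham alone can cover everything: Shift 1→Reyes+Priya, Shift 2→Priya, Shift 3→Reyes+Pham, Shift 4→Ito, Shift 5→Reyes, Shift 6→Priya, Shift 7→Ito, Shift 8→Priya, Shift 9→Ito, Shift 10→Ito+Reyes.

4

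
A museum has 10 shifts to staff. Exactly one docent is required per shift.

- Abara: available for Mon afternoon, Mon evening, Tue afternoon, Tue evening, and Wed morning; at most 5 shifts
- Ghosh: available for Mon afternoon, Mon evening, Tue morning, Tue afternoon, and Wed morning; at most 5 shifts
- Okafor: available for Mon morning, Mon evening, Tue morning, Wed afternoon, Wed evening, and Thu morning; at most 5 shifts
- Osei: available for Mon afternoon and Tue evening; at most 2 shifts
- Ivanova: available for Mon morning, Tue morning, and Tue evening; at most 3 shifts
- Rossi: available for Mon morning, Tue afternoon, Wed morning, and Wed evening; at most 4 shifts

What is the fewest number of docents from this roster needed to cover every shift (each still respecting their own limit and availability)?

10 slots to fill and no one can take more than 5, so at least ⌈10/5⌉ = 2 docents are needed.
Abara and Okafor alone can cover everything: Mon morning→Okafor, Mon afternoon→Abara, Mon evening→Abara, Tue morning→Okafor, Tue afternoon→Abara, Tue evening→Abara, Wed morning→Abara, Wed afternoon→Okafor, Wed evening→Okafor, Thu morning→Okafor.

2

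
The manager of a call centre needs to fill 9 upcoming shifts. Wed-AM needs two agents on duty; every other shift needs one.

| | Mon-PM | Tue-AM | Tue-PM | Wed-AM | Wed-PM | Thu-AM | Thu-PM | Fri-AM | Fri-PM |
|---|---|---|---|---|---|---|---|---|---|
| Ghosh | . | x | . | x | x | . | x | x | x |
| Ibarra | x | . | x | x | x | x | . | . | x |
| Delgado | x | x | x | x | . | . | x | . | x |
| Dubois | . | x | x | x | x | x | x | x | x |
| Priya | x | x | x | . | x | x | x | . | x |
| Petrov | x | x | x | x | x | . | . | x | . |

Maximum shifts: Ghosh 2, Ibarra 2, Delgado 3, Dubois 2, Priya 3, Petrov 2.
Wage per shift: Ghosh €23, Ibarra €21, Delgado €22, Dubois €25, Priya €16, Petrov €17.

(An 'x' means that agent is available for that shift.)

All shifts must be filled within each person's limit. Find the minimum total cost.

Picking the cheapest available agent for each shift independently would cost €167, but that ignores the shift limits.
An optimal schedule: Mon-PM→Priya, Tue-AM→Petrov, Tue-PM→Delgado, Wed-AM→Ibarra+Delgado, Wed-PM→Ibarra, Thu-AM→Priya, Thu-PM→Priya, Fri-AM→Petrov, Fri-PM→Delgado.
Total: 16 + 17 + 22 + 21 + 22 + 21 + 16 + 16 + 17 + 22 = €190.

€190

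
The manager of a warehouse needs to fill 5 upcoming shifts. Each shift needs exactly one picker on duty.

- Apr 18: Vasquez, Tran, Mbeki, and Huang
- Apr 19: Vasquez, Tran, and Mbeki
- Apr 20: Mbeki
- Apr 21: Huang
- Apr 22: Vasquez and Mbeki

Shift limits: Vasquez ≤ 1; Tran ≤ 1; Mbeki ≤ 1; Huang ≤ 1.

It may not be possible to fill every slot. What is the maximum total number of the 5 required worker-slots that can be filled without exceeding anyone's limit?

Total capacity across all pickers is 1+1+1+1 = 4, and 5 slots are needed, so at most 4 can be filled.
An assignment achieving 4: Apr 19→Tran, Apr 20→Mbeki, Apr 21→Huang, Apr 22→Vasquez.
Loads: Vasquez 1/1, Tran 1/1, Mbeki 1/1, Huang 1/1.

4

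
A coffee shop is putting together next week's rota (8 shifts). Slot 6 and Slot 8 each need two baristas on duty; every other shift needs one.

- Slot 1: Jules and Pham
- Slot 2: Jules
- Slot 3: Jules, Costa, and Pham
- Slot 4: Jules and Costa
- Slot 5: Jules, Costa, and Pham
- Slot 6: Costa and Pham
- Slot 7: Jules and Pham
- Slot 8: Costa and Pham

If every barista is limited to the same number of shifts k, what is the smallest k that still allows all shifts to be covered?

4

With 3 baristas and 10 worker-slots to fill, someone must work at least ⌈10/3⌉ = 4 shifts, so k ≥ 4.
k = 4 works: Slot 1→Jules, Slot 2→Jules, Slot 3→Costa, Slot 4→Jules, Slot 5→Costa, Slot 6→Costa+Pham, Slot 7→Jules, Slot 8→Costa+Pham.
Loads: Jules 4, Costa 4, Pham 2 — all ≤ 4.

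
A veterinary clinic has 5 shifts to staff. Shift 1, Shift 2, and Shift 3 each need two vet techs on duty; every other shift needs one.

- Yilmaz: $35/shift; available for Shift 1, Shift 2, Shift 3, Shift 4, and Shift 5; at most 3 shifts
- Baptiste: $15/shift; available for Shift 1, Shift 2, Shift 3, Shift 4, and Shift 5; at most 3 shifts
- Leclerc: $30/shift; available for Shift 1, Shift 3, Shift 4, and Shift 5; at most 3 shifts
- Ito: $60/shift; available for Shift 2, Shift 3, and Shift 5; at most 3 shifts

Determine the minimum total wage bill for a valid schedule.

$205

Picking the cheapest available vet tech for each shift independently would cost $170, but that ignores the shift limits.
An optimal schedule: Shift 1→Baptiste+Leclerc, Shift 2→Baptiste+Yilmaz, Shift 3→Leclerc+Yilmaz, Shift 4→Baptiste, Shift 5→Leclerc.
Total: 15 + 30 + 15 + 35 + 30 + 35 + 15 + 30 = $205.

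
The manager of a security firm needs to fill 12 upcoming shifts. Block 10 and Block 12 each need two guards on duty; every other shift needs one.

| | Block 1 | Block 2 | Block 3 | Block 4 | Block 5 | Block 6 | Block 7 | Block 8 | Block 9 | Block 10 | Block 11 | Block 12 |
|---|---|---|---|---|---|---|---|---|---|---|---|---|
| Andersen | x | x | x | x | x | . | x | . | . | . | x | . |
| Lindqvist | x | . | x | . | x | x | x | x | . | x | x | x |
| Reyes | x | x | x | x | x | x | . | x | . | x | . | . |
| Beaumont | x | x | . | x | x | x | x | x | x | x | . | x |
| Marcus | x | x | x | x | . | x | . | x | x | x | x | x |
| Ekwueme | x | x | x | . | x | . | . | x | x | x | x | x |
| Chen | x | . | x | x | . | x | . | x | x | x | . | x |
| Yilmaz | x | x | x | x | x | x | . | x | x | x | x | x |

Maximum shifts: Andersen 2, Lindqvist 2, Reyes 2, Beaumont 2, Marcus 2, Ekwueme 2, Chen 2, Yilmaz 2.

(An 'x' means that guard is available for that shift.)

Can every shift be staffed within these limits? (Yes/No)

One valid schedule: Block 1→Marcus, Block 2→Reyes, Block 3→Marcus, Block 4→Reyes, Block 5→Lindqvist, Block 6→Lindqvist, Block 7→Andersen, Block 8→Beaumont, Block 9→Beaumont, Block 10→Ekwueme+Chen, Block 11→Andersen, Block 12→Ekwueme+Chen.
Loads: Andersen 2/2, Lindqvist 2/2, Reyes 2/2, Beaumont 2/2, Marcus 2/2, Ekwueme 2/2, Chen 2/2, Yilmaz 0/2 — all within limits.

Yes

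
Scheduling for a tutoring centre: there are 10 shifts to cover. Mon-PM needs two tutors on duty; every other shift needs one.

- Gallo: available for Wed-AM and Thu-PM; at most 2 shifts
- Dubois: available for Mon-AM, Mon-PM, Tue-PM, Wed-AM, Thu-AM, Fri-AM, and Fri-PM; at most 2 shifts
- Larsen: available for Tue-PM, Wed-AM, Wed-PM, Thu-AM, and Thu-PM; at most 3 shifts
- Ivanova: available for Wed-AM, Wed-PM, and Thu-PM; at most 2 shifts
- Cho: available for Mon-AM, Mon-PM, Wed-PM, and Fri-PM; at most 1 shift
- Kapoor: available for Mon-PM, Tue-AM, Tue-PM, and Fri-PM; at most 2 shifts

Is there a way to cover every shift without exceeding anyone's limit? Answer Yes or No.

No

Total capacity is 12 and 11 slots are needed, so capacity alone doesn't rule it out.
Shifts {Mon-AM, Mon-PM, Tue-AM, Fri-AM, Fri-PM} need 6 worker-slots in total, but the tutors available for any of those shifts (Dubois, Cho, and Kapoor) can supply at most 5 among them. So no valid schedule exists.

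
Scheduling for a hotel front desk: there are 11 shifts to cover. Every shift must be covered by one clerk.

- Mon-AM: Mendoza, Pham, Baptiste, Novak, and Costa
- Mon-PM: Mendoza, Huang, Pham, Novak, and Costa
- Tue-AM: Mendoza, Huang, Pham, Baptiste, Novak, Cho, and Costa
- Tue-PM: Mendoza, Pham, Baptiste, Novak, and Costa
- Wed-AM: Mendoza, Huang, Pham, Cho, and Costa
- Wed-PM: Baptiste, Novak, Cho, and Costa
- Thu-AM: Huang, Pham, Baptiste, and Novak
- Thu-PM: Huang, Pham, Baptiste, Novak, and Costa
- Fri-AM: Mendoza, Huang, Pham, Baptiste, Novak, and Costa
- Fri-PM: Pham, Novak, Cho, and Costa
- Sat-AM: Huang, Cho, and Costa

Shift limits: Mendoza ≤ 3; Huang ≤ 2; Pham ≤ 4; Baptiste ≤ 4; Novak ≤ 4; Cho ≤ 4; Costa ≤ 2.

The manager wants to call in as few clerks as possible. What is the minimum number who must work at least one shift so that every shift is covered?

11 slots to fill and no one can take more than 4, so at least ⌈11/4⌉ = 3 clerks are needed.
Mendoza, Pham, and Cho alone can cover everything: Mon-AM→Mendoza, Mon-PM→Mendoza, Tue-AM→Cho, Tue-PM→Mendoza, Wed-AM→Cho, Wed-PM→Cho, Thu-AM→Pham, Thu-PM→Pham, Fri-AM→Pham, Fri-PM→Pham, Sat-AM→Cho.

3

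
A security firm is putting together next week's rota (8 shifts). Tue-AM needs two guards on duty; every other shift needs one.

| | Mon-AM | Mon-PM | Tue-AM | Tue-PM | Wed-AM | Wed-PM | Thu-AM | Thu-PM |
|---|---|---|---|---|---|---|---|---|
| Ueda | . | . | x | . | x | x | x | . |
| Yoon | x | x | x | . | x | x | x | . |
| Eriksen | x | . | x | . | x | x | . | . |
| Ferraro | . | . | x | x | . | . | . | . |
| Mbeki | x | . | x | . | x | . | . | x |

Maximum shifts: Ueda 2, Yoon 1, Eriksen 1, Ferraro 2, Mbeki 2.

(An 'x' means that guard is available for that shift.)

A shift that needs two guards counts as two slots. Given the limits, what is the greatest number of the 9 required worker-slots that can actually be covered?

8

Total capacity across all guards is 2+1+1+2+2 = 8, and 9 slots are needed, so at most 8 can be filled.
An assignment achieving 8: Mon-AM→Eriksen, Mon-PM→Yoon, Tue-AM→Ferraro, Tue-PM→Ferraro, Wed-AM→Mbeki, Wed-PM→Ueda, Thu-AM→Ueda, Thu-PM→Mbeki.
Loads: Ueda 2/2, Yoon 1/1, Eriksen 1/1, Ferraro 2/2, Mbeki 2/2.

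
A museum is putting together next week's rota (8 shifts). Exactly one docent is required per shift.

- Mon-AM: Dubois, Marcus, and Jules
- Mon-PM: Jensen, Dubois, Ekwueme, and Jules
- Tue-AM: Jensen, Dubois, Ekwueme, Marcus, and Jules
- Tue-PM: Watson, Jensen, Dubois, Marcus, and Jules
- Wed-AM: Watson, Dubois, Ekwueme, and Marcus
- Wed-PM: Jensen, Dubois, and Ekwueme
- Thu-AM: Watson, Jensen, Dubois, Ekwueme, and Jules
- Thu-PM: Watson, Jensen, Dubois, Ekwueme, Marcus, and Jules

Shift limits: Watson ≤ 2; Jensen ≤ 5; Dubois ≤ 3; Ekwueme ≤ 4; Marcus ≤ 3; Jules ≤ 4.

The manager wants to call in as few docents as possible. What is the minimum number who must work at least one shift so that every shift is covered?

2

8 slots to fill and no one can take more than 5, so at least ⌈8/5⌉ = 2 docents are needed.
Jensen and Dubois alone can cover everything: Mon-AM→Dubois, Mon-PM→Jensen, Tue-AM→Jensen, Tue-PM→Jensen, Wed-AM→Dubois, Wed-PM→Jensen, Thu-AM→Jensen, Thu-PM→Dubois.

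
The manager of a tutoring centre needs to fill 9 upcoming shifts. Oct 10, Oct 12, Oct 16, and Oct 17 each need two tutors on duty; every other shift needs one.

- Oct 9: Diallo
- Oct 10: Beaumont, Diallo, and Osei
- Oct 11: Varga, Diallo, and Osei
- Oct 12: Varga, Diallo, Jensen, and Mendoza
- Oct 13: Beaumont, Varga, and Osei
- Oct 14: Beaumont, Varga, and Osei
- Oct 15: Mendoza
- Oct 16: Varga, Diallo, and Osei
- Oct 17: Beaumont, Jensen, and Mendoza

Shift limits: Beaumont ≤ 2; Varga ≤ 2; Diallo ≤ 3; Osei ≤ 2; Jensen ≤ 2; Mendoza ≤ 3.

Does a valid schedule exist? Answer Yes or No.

Yes

Oct 9 can only be covered by Diallo, so that assignment is forced.
Oct 15 can only be covered by Mendoza, so that assignment is forced.
One valid schedule: Oct 9→Diallo, Oct 10→Beaumont+Diallo, Oct 11→Varga, Oct 12→Jensen+Mendoza, Oct 13→Beaumont, Oct 14→Varga, Oct 15→Mendoza, Oct 16→Diallo+Osei, Oct 17→Jensen+Mendoza.
Loads: Beaumont 2/2, Varga 2/2, Diallo 3/3, Osei 1/2, Jensen 2/2, Mendoza 3/3 — all within limits.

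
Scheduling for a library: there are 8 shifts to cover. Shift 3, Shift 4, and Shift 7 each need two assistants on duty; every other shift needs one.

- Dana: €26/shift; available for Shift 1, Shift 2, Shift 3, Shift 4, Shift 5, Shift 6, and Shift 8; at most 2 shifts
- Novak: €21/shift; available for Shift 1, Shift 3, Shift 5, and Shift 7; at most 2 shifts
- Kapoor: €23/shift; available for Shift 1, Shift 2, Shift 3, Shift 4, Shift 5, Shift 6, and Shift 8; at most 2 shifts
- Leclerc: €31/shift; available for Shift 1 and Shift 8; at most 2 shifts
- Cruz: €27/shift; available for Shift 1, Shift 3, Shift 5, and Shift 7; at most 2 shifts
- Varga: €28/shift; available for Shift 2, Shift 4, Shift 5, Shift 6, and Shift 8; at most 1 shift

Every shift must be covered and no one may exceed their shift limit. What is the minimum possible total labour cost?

€284

Shift 7 can only be covered by Novak and Cruz, so that assignment is forced.
Picking the cheapest available assistant for each shift independently would cost €252, but that ignores the shift limits.
An optimal schedule: Shift 1→Leclerc, Shift 2→Dana, Shift 3→Novak+Cruz, Shift 4→Dana+Kapoor, Shift 5→Varga, Shift 6→Kapoor, Shift 7→Novak+Cruz, Shift 8→Leclerc.
Total: 31 + 26 + 21 + 27 + 26 + 23 + 28 + 23 + 21 + 27 + 31 = €284.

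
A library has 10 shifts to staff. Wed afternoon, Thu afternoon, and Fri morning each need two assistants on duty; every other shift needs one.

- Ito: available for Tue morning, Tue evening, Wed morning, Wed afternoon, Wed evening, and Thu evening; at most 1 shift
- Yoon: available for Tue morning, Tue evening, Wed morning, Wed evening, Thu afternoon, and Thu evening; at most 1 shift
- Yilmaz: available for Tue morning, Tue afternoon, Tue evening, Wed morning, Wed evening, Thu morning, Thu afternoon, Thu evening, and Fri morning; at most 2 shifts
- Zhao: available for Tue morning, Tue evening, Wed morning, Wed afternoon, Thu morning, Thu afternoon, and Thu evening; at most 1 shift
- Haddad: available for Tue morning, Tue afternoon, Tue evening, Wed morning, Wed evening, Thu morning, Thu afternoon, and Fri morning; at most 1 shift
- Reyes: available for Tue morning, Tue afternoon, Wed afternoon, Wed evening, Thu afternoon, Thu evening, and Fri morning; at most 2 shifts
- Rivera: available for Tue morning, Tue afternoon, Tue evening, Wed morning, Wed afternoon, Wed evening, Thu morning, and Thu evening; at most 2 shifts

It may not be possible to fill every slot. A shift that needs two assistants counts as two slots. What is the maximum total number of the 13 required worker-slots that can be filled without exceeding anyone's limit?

Total capacity across all assistants is 1+1+2+1+1+2+2 = 10, and 13 slots are needed, so at most 10 can be filled.
An assignment achieving 10: Tue afternoon→Yilmaz, Tue evening→Rivera, Wed afternoon→Ito+Zhao, Wed evening→Reyes, Thu morning→Rivera, Thu afternoon→Yoon+Reyes, Fri morning→Yilmaz+Haddad.
Loads: Ito 1/1, Yoon 1/1, Yilmaz 2/2, Zhao 1/1, Haddad 1/1, Reyes 2/2, Rivera 2/2.

10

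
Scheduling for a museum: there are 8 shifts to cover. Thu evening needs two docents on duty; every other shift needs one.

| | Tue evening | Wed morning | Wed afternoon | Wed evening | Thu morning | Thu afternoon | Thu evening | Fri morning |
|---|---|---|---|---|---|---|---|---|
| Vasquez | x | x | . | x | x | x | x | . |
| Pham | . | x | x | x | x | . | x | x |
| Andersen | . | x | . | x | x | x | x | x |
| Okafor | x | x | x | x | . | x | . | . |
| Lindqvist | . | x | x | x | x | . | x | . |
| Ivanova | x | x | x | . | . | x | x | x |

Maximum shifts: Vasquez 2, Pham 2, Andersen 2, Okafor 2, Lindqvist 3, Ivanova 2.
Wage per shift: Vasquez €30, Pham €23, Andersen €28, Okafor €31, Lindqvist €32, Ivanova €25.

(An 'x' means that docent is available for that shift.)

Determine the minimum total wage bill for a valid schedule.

Picking the cheapest available docent for each shift independently would cost €213, but that ignores the shift limits.
An optimal schedule: Tue evening→Ivanova, Wed morning→Okafor, Wed afternoon→Pham, Wed evening→Vasquez, Thu morning→Andersen, Thu afternoon→Ivanova, Thu evening→Andersen+Vasquez, Fri morning→Pham.
Total: 25 + 31 + 23 + 30 + 28 + 25 + 28 + 30 + 23 = €243.

€243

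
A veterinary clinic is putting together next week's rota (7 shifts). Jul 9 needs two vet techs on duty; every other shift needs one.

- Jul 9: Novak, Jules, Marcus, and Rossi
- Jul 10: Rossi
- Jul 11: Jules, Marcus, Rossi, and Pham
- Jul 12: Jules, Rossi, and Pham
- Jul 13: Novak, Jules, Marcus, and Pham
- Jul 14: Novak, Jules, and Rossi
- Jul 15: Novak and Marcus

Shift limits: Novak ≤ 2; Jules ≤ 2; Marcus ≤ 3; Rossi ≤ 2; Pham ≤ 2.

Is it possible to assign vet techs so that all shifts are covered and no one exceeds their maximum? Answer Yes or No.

Yes

Jul 10 can only be covered by Rossi, so that assignment is forced.
One valid schedule: Jul 9→Marcus+Rossi, Jul 10→Rossi, Jul 11→Jules, Jul 12→Jules, Jul 13→Marcus, Jul 14→Novak, Jul 15→Novak.
Loads: Novak 2/2, Jules 2/2, Marcus 2/3, Rossi 2/2, Pham 0/2 — all within limits.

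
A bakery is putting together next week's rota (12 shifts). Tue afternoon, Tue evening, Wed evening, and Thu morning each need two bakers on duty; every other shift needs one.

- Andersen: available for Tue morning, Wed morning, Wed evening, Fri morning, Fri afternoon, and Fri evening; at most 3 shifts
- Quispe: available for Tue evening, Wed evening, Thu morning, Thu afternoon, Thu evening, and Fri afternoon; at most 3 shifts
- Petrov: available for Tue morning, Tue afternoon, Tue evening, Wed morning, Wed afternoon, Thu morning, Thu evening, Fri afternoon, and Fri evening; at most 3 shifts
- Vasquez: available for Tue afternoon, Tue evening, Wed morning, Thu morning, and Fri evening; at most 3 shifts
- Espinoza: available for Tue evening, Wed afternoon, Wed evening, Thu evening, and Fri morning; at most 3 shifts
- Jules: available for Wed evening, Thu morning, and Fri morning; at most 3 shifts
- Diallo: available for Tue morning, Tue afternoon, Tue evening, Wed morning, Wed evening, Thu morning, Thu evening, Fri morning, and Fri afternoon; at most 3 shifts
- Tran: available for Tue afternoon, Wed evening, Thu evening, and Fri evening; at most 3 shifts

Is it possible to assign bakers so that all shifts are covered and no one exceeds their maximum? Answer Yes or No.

Yes

Thu afternoon can only be covered by Quispe, so that assignment is forced.
One valid schedule: Tue morning→Andersen, Tue afternoon→Petrov+Vasquez, Tue evening→Vasquez+Espinoza, Wed morning→Andersen, Wed afternoon→Petrov, Wed evening→Espinoza+Jules, Thu morning→Vasquez+Jules, Thu afternoon→Quispe, Thu evening→Quispe, Fri morning→Andersen, Fri afternoon→Quispe, Fri evening→Petrov.
Loads: Andersen 3/3, Quispe 3/3, Petrov 3/3, Vasquez 3/3, Espinoza 2/3, Jules 2/3, Diallo 0/3, Tran 0/3 — all within limits.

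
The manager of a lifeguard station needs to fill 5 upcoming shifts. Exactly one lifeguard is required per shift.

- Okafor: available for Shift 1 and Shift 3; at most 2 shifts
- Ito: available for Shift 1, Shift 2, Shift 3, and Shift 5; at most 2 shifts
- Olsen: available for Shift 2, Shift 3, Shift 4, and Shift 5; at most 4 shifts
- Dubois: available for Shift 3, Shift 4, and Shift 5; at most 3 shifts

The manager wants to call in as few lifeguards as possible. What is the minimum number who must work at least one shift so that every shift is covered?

2

5 slots to fill and no one can take more than 4, so at least ⌈5/4⌉ = 2 lifeguards are needed.
Okafor and Olsen alone can cover everything: Shift 1→Okafor, Shift 2→Olsen, Shift 3→Okafor, Shift 4→Olsen, Shift 5→Olsen.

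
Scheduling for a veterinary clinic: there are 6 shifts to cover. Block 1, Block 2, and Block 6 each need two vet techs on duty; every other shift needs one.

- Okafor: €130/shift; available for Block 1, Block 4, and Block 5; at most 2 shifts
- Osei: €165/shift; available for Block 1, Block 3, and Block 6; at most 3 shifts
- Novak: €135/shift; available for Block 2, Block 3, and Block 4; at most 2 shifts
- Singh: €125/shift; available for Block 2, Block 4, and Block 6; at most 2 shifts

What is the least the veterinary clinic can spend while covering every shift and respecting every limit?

Block 1 can only be covered by Okafor and Osei, so that assignment is forced.
Block 2 can only be covered by Novak and Singh, so that assignment is forced.
Block 5 can only be covered by Okafor, so that assignment is forced.
Picking the cheapest available vet tech for each shift independently would cost €1235, but that ignores the shift limits.
An optimal schedule: Block 1→Okafor+Osei, Block 2→Novak+Singh, Block 3→Osei, Block 4→Novak, Block 5→Okafor, Block 6→Osei+Singh.
Total: 130 + 165 + 135 + 125 + 165 + 135 + 130 + 165 + 125 = €1275.

€1275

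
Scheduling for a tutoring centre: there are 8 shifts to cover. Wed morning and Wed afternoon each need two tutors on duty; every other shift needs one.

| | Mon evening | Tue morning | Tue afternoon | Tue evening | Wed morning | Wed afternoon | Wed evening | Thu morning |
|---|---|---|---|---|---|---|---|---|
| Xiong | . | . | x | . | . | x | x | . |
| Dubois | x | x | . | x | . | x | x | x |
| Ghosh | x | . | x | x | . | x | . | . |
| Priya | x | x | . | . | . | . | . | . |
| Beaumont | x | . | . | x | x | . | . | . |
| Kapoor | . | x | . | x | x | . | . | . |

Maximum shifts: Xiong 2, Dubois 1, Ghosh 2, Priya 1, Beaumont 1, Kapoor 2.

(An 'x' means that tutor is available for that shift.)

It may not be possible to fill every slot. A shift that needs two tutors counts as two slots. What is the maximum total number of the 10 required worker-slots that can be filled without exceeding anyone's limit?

Total capacity across all tutors is 2+1+2+1+1+2 = 9, and 10 slots are needed, so at most 9 can be filled.
An assignment achieving 9: Mon evening→Ghosh, Tue morning→Priya, Tue afternoon→Xiong, Tue evening→Kapoor, Wed morning→Beaumont+Kapoor, Wed afternoon→Ghosh, Wed evening→Xiong, Thu morning→Dubois.
Loads: Xiong 2/2, Dubois 1/1, Ghosh 2/2, Priya 1/1, Beaumont 1/1, Kapoor 2/2.

9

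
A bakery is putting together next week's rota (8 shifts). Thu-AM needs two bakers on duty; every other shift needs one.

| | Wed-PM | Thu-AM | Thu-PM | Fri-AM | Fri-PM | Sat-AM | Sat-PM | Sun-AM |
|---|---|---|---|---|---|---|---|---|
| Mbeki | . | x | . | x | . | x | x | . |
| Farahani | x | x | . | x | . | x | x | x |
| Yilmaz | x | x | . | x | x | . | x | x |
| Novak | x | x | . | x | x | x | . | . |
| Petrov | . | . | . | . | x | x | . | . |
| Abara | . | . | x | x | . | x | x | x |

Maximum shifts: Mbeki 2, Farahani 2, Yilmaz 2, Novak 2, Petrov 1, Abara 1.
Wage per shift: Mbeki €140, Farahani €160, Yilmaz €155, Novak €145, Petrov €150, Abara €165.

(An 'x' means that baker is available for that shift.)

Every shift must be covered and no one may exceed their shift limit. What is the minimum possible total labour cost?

€1355

Thu-PM can only be covered by Abara, so that assignment is forced.
Picking the cheapest available baker for each shift independently would cost €1315, but that ignores the shift limits.
An optimal schedule: Wed-PM→Novak, Thu-AM→Yilmaz+Farahani, Thu-PM→Abara, Fri-AM→Mbeki, Fri-PM→Novak, Sat-AM→Petrov, Sat-PM→Mbeki, Sun-AM→Yilmaz.
Total: 145 + 155 + 160 + 165 + 140 + 145 + 150 + 140 + 155 = €1355.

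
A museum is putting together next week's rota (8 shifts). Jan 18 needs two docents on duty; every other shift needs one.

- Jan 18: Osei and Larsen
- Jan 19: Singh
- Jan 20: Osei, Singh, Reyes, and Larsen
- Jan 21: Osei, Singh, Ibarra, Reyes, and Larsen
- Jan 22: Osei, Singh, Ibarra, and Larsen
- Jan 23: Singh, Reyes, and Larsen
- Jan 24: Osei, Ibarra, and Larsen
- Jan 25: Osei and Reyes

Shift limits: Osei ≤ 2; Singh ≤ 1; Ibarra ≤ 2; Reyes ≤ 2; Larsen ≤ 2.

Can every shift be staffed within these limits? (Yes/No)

Yes

Jan 18 can only be covered by Osei and Larsen, so that assignment is forced.
Jan 19 can only be covered by Singh, so that assignment is forced.
One valid schedule: Jan 18→Osei+Larsen, Jan 19→Singh, Jan 20→Reyes, Jan 21→Larsen, Jan 22→Ibarra, Jan 23→Reyes, Jan 24→Ibarra, Jan 25→Osei.
Loads: Osei 2/2, Singh 1/1, Ibarra 2/2, Reyes 2/2, Larsen 2/2 — all within limits.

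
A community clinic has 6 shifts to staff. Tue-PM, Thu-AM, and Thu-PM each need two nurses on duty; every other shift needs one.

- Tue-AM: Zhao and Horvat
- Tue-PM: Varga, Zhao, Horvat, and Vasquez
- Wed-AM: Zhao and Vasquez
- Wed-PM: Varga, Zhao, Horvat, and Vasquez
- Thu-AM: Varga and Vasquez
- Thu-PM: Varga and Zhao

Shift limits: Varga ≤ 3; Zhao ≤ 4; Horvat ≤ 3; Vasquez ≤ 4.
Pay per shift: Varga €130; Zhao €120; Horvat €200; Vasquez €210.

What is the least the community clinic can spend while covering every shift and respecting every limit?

€1280

Thu-AM can only be covered by Varga and Vasquez, so that assignment is forced.
Thu-PM can only be covered by Varga and Zhao, so that assignment is forced.
Picking the cheapest available nurse for each shift independently would cost €1200, but that ignores the shift limits.
An optimal schedule: Tue-AM→Zhao, Tue-PM→Zhao+Horvat, Wed-AM→Zhao, Wed-PM→Varga, Thu-AM→Varga+Vasquez, Thu-PM→Varga+Zhao.
Total: 120 + 120 + 200 + 120 + 130 + 130 + 210 + 130 + 120 = €1280.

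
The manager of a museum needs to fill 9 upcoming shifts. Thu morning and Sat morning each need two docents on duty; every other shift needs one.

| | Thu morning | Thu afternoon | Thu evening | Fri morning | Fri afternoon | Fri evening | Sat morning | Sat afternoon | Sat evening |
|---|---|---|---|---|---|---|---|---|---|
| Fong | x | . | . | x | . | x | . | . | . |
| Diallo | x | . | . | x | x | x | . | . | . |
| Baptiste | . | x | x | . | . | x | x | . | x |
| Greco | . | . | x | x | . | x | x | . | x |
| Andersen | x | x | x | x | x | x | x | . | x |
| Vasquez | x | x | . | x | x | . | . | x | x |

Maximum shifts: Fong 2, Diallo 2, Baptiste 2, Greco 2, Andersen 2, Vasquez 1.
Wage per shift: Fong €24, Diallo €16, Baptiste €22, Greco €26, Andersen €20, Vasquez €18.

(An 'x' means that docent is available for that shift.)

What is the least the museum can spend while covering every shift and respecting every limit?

Sat afternoon can only be covered by Vasquez, so that assignment is forced.
Picking the cheapest available docent for each shift independently would cost €198, but that ignores the shift limits.
An optimal schedule: Thu morning→Diallo+Andersen, Thu afternoon→Baptiste, Thu evening→Baptiste, Fri morning→Fong, Fri afternoon→Diallo, Fri evening→Fong, Sat morning→Greco+Andersen, Sat afternoon→Vasquez, Sat evening→Greco.
Total: 16 + 20 + 22 + 22 + 24 + 16 + 24 + 26 + 20 + 18 + 26 = €234.

€234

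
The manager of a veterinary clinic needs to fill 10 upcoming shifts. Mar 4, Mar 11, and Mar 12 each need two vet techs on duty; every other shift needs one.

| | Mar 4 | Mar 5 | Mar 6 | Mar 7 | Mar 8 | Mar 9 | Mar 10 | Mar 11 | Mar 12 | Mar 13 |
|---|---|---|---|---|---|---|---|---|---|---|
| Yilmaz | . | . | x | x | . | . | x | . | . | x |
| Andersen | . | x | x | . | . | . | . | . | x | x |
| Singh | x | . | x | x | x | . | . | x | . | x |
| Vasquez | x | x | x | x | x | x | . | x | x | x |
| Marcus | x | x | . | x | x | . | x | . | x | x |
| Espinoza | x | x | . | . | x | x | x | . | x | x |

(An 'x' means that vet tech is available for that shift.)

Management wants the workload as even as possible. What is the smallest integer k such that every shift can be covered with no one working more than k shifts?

With 6 vet techs and 13 worker-slots to fill, someone must work at least ⌈13/6⌉ = 3 shifts, so k ≥ 3.
k = 3 works: Mar 4→Singh+Vasquez, Mar 5→Andersen, Mar 6→Yilmaz, Mar 7→Yilmaz, Mar 8→Singh, Mar 9→Vasquez, Mar 10→Yilmaz, Mar 11→Singh+Vasquez, Mar 12→Andersen+Marcus, Mar 13→Andersen.
Loads: Yilmaz 3, Andersen 3, Singh 3, Vasquez 3, Marcus 1, Espinoza 0 — all ≤ 3.

3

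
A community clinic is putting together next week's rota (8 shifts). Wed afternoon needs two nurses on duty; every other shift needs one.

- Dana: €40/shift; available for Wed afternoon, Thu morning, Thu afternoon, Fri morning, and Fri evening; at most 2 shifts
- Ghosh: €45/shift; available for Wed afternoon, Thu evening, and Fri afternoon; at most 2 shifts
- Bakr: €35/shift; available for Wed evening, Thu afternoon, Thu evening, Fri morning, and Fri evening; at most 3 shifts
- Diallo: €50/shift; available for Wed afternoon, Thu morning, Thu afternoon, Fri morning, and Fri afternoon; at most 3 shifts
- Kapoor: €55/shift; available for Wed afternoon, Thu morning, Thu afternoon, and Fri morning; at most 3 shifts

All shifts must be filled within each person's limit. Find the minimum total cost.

Wed evening can only be covered by Bakr, so that assignment is forced.
Picking the cheapest available nurse for each shift independently would cost €345, but that ignores the shift limits.
An optimal schedule: Wed afternoon→Ghosh+Diallo, Wed evening→Bakr, Thu morning→Dana, Thu afternoon→Dana, Thu evening→Bakr, Fri morning→Diallo, Fri afternoon→Ghosh, Fri evening→Bakr.
Total: 45 + 50 + 35 + 40 + 40 + 35 + 50 + 45 + 35 = €375.

€375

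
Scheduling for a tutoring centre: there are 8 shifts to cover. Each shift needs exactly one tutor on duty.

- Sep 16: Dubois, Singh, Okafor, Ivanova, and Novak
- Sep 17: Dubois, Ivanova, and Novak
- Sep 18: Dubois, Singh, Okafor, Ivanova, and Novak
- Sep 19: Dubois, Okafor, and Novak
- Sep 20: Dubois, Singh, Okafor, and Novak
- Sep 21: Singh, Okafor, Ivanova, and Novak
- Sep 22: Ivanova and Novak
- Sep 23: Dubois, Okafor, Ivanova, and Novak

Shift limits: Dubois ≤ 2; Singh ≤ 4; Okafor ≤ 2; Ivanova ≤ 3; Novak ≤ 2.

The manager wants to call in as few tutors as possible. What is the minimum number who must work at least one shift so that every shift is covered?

8 slots to fill and no one can take more than 4, so at least ⌈8/4⌉ = 2 tutors are needed.
Any 2 tutors together have capacity at most 4+3 = 7 < 8 slots, so 2 can never suffice.
Dubois, Singh, and Ivanova alone can cover everything: Sep 16→Singh, Sep 17→Dubois, Sep 18→Singh, Sep 19→Dubois, Sep 20→Singh, Sep 21→Singh, Sep 22→Ivanova, Sep 23→Ivanova.

3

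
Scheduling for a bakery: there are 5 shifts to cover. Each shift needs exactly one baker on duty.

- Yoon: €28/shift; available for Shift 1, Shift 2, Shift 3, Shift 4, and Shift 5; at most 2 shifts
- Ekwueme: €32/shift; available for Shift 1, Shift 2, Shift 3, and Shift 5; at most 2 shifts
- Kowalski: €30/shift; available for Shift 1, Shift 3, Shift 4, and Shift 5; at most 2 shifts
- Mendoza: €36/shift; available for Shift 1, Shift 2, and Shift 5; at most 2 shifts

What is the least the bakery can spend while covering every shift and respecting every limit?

€148

Picking the cheapest available baker for each shift independently would cost €140, but that ignores the shift limits.
An optimal schedule: Shift 1→Kowalski, Shift 2→Yoon, Shift 3→Kowalski, Shift 4→Yoon, Shift 5→Ekwueme.
Total: 30 + 28 + 30 + 28 + 32 = €148.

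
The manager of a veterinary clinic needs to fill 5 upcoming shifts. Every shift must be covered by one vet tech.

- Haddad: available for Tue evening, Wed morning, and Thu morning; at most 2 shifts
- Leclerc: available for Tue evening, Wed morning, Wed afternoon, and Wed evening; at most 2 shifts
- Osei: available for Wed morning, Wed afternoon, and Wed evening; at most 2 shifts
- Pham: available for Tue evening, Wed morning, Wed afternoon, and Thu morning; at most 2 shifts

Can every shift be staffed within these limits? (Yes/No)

One valid schedule: Tue evening→Haddad, Wed morning→Osei, Wed afternoon→Leclerc, Wed evening→Leclerc, Thu morning→Haddad.
Loads: Haddad 2/2, Leclerc 2/2, Osei 1/2, Pham 0/2 — all within limits.

Yes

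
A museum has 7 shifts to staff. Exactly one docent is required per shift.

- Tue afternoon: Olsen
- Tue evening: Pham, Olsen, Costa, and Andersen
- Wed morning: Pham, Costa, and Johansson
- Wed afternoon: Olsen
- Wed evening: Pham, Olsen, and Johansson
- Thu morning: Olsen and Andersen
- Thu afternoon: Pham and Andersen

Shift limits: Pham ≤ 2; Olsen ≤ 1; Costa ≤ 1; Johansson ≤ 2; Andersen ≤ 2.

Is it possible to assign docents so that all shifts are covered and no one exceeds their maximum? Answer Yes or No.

Total capacity is 8 and 7 slots are needed, so capacity alone doesn't rule it out.
Shifts {Tue afternoon, Wed afternoon} need 2 worker-slots in total, but the docents available for any of those shifts (Olsen) can supply at most 1 among them. So no valid schedule exists.

No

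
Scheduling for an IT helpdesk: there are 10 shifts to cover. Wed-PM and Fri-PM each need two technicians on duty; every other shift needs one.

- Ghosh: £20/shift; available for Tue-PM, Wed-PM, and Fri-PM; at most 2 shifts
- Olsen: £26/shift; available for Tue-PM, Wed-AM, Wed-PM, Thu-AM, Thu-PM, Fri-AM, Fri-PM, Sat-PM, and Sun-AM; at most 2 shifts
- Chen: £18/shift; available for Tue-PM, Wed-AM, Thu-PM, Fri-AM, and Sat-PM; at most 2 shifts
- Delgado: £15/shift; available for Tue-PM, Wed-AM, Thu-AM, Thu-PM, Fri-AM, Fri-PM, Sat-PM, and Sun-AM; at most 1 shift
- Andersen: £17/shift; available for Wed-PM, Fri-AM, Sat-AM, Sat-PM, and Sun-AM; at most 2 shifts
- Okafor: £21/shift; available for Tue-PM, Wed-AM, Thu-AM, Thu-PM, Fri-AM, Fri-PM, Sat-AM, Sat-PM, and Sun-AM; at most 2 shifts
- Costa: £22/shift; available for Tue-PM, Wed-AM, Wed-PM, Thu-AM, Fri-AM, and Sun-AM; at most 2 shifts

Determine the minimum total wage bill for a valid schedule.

Picking the cheapest available technician for each shift independently would cost £194, but that ignores the shift limits.
An optimal schedule: Tue-PM→Ghosh, Wed-AM→Chen, Wed-PM→Ghosh+Costa, Thu-AM→Delgado, Thu-PM→Chen, Fri-AM→Costa, Fri-PM→Okafor+Olsen, Sat-AM→Andersen, Sat-PM→Andersen, Sun-AM→Okafor.
Total: 20 + 18 + 20 + 22 + 15 + 18 + 22 + 21 + 26 + 17 + 17 + 21 = £237.

£237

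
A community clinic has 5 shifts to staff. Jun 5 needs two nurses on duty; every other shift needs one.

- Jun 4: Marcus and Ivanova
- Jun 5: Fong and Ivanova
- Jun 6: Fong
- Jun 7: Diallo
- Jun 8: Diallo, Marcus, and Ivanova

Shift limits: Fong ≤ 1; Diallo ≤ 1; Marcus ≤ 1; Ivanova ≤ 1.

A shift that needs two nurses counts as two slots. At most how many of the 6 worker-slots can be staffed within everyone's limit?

Total capacity across all nurses is 1+1+1+1 = 4, and 6 slots are needed, so at most 4 can be filled.
An assignment achieving 4: Jun 4→Marcus, Jun 5→Ivanova, Jun 6→Fong, Jun 7→Diallo.
Loads: Fong 1/1, Diallo 1/1, Marcus 1/1, Ivanova 1/1.

4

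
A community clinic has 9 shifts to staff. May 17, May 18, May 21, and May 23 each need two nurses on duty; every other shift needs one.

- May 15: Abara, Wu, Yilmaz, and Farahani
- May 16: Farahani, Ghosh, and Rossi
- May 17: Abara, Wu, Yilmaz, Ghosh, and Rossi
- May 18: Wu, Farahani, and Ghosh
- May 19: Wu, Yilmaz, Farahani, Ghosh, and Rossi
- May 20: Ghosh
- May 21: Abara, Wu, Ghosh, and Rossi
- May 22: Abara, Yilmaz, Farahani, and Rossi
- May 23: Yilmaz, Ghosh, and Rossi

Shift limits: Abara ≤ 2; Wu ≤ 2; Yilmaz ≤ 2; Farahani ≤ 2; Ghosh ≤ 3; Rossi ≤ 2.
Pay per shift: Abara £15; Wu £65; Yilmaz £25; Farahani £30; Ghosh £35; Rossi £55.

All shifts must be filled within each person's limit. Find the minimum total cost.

May 20 can only be covered by Ghosh, so that assignment is forced.
Picking the cheapest available nurse for each shift independently would cost £335, but that ignores the shift limits.
An optimal schedule: May 15→Abara, May 16→Farahani, May 17→Yilmaz+Rossi, May 18→Wu+Farahani, May 19→Wu, May 20→Ghosh, May 21→Ghosh+Rossi, May 22→Abara, May 23→Yilmaz+Ghosh.
Total: 15 + 30 + 25 + 55 + 65 + 30 + 65 + 35 + 35 + 55 + 15 + 25 + 35 = £485.

£485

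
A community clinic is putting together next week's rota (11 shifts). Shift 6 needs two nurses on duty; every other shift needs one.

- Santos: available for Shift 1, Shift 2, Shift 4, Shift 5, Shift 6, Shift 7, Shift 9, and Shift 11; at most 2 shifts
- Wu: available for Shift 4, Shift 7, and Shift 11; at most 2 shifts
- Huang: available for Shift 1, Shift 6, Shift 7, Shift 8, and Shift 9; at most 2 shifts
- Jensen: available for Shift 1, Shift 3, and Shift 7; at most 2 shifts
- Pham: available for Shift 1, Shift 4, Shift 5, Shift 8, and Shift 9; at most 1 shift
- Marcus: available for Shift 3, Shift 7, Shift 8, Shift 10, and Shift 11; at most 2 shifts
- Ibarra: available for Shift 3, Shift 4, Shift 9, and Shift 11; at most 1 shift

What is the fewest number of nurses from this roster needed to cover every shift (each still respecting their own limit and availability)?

7

12 slots to fill and no one can take more than 2, so at least ⌈12/2⌉ = 6 nurses are needed.
Any 6 nurses together have capacity at most 2+2+2+2+2+1 = 11 < 12 slots, so 6 can never suffice.
Santos, Wu, Huang, Jensen, Pham, Marcus, and Ibarra alone can cover everything: Shift 1→Jensen, Shift 2→Santos, Shift 3→Jensen, Shift 4→Wu, Shift 5→Pham, Shift 6→Santos+Huang, Shift 7→Marcus, Shift 8→Huang, Shift 9→Ibarra, Shift 10→Marcus, Shift 11→Wu.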